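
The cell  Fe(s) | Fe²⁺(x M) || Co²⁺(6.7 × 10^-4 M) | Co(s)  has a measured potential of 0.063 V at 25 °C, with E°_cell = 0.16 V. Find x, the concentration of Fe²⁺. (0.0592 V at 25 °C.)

From the Nernst equation, log Q = n(E° − E)/0.0592 = 2(0.16 − 0.063)/0.0592 = 3.277, so Q = 1890.
With Q = [Fe²⁺]/[Co²⁺] and the known concentrations, [Fe²⁺] in the numerator gives [Fe²⁺] = 1.3 M.

1.3 M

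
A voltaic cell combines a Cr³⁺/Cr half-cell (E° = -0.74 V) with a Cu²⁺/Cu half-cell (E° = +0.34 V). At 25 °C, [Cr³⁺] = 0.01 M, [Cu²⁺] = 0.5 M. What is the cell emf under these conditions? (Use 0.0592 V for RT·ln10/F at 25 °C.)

1.11 V

The Cu²⁺/Cu couple has the higher reduction potential and acts as the cathode, so E°_cell = +0.34 − (-0.74) = 1.08 V.
Balancing electrons gives n = 6; the reaction quotient is Q = [Cr³⁺]^2/[Cu²⁺]^3 = 8 × 10^-4.
At 25 °C, E = E° − (0.0592/n) log Q = 1.08 − (0.0592/6)(-3.097) = 1.080 + 0.031 = 1.111 V.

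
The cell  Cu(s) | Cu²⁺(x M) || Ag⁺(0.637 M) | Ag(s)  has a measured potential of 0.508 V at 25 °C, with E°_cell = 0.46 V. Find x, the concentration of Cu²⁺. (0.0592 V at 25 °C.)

From the Nernst equation, log Q = n(E° − E)/0.0592 = 2(0.46 − 0.508)/0.0592 = -1.622, so Q = 0.0239.
With Q = [Cu²⁺]/[Ag⁺]^2 and the known concentrations, [Cu²⁺] in the numerator gives [Cu²⁺] = 0.0097 M.

0.0097 M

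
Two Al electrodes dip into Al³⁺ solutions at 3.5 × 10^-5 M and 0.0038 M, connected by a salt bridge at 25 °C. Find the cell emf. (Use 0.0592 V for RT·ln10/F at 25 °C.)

0.040 V

Both half-cells are Al³⁺/Al, so E°_cell = 0. The concentrated side is the cathode; the cell reaction moves Al³⁺ from high to low concentration with n = 3.
Q = [Al³⁺]_dilute/[Al³⁺]_conc = 3.5 × 10^-5/0.0038 = 0.00921.
E = 0 − (0.0592/3) log Q = −(0.0592/3)(-2.036) = 0.0402 V.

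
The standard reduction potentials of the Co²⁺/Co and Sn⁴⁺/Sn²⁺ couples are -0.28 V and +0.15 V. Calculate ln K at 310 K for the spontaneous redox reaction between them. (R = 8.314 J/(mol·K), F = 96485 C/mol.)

ln K = 32.2

E°_cell = +0.15 − (-0.28) = 0.43 V, with n = 2 electrons transferred.
At equilibrium E = 0, so the Nernst equation gives ln K = nFE°/RT = (2)(96485)(0.43)/((8.314)(310)) = 32.19.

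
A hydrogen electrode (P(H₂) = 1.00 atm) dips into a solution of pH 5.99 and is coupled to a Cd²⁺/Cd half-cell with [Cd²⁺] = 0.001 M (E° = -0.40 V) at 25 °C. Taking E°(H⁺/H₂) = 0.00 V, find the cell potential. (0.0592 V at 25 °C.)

0.13 V

The hydrogen couple is the cathode, so E°_cell = 0.40 V; n = 2.
[H⁺] = 10^(−5.99) = 1 × 10^-6 M, and Q = [Cd²⁺]·P(H₂) / [H⁺]^2 = 9.55 × 10^8.
E = E° − (0.0592/2) log Q = 0.40 − (0.0592/2)(8.980) = 0.134 V.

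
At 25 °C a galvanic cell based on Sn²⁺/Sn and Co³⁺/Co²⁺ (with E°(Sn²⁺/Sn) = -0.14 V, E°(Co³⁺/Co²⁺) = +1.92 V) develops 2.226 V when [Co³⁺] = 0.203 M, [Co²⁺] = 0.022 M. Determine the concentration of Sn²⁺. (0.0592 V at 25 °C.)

2.1 × 10^-4 M

From the Nernst equation, log Q = n(E° − E)/0.0592 = 2(2.06 − 2.226)/0.0592 = -5.608, so Q = 2.47 × 10^-6.
With Q = [Sn²⁺]·[Co²⁺]^2/[Co³⁺]^2 and the known concentrations, [Sn²⁺] in the numerator gives [Sn²⁺] = 2.1 × 10^-4 M.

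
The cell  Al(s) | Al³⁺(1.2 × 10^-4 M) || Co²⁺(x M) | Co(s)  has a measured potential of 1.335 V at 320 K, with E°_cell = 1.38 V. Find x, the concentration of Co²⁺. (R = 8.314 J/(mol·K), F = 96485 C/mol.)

From the Nernst equation, ln Q = nF(E° − E)/RT = 6×96485×(1.38 − 1.335)/(8.314×320) = 9.792, so Q = 1.79 × 10^4.
With Q = [Al³⁺]^2/[Co²⁺]^3 and the known concentrations, [Co²⁺]^3 in the denominator gives [Co²⁺] = 9.3 × 10^-5 M.

9.3 × 10^-5 M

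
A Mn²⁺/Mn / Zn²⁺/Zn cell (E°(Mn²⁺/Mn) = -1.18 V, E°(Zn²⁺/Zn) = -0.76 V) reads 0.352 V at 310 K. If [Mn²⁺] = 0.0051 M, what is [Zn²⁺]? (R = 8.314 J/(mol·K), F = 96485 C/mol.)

3.1 × 10^-5 M

From the Nernst equation, ln Q = nF(E° − E)/RT = 2×96485×(0.42 − 0.352)/(8.314×310) = 5.091, so Q = 163.
With Q = [Mn²⁺]/[Zn²⁺] and the known concentrations, [Zn²⁺] in the denominator gives [Zn²⁺] = 3.1 × 10^-5 M.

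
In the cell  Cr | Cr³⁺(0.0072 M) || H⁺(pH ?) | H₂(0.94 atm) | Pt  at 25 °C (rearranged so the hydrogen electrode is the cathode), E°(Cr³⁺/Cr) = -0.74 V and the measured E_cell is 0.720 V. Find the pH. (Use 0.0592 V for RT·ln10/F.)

E°_cell = 0.74 V and n = 6.
log Q = n(E° − E)/0.0592 = 6×(0.74 − 0.720)/0.0592 = 2.027.
With Q = [Cr³⁺]^2·P(H₂)^3 / [H⁺]^6, solving for [H⁺] gives log[H⁺] = -1.065, so pH = 1.07.

pH = 1.07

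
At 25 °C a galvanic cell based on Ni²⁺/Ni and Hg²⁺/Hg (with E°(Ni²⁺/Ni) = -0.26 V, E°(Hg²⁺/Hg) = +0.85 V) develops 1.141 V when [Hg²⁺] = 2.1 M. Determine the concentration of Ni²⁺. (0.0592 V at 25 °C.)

From the Nernst equation, log Q = n(E° − E)/0.0592 = 2(1.11 − 1.141)/0.0592 = -1.047, so Q = 0.0897.
With Q = [Ni²⁺]/[Hg²⁺] and the known concentrations, [Ni²⁺] in the numerator gives [Ni²⁺] = 0.19 M.

0.19 M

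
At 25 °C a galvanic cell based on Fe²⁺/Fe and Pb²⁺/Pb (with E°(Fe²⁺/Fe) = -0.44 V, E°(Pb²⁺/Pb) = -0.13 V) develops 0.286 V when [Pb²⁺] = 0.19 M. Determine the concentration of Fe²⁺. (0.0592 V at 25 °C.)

1.2 M

From the Nernst equation, log Q = n(E° − E)/0.0592 = 2(0.31 − 0.286)/0.0592 = 0.811, so Q = 6.47.
With Q = [Fe²⁺]/[Pb²⁺] and the known concentrations, [Fe²⁺] in the numerator gives [Fe²⁺] = 1.2 M.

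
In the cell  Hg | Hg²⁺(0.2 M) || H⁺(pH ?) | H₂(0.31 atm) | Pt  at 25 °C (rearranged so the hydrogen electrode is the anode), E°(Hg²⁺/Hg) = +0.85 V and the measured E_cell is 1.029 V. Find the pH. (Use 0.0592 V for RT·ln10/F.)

pH = 3.63

E°_cell = 0.85 V and n = 2.
log Q = n(E° − E)/0.0592 = 2×(0.85 − 1.029)/0.0592 = -6.047.
With Q = [H⁺]^2 / ([Hg²⁺]·P(H₂)), solving for [H⁺] gives log[H⁺] = -3.627, so pH = 3.63.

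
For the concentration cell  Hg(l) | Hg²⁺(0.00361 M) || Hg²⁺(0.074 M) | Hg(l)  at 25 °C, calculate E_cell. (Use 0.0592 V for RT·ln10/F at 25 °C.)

0.039 V

Both half-cells are Hg²⁺/Hg, so E°_cell = 0. The concentrated side is the cathode; the cell reaction moves Hg²⁺ from high to low concentration with n = 2.
Q = [Hg²⁺]_dilute/[Hg²⁺]_conc = 0.00361/0.074 = 0.0488.
E = 0 − (0.0592/2) log Q = −(0.0592/2)(-1.312) = 0.0388 V.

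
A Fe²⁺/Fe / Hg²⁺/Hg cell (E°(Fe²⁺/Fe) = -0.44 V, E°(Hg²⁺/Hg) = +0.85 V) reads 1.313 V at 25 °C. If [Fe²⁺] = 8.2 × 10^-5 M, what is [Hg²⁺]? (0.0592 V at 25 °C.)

From the Nernst equation, log Q = n(E° − E)/0.0592 = 2(1.29 − 1.313)/0.0592 = -0.777, so Q = 0.167.
With Q = [Fe²⁺]/[Hg²⁺] and the known concentrations, [Hg²⁺] in the denominator gives [Hg²⁺] = 4.9 × 10^-4 M.

4.9 × 10^-4 M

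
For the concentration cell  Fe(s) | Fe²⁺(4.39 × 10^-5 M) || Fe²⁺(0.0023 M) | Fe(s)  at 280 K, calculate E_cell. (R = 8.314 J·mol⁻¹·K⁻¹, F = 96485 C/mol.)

Both half-cells are Fe²⁺/Fe, so E°_cell = 0. The concentrated side is the cathode; the cell reaction moves Fe²⁺ from high to low concentration with n = 2.
Q = [Fe²⁺]_dilute/[Fe²⁺]_conc = 4.39 × 10^-5/0.0023 = 0.0191.
E = 0 − (RT/nF) ln Q = −((8.314×280)/(2×96485))(-3.959) = 0.0478 V.

0.048 V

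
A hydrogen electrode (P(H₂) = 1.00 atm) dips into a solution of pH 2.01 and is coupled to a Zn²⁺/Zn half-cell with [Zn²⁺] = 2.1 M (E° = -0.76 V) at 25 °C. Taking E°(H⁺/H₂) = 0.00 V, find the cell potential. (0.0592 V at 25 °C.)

The hydrogen couple is the cathode, so E°_cell = 0.76 V; n = 2.
[H⁺] = 10^(−2.01) = 0.0098 M, and Q = [Zn²⁺]·P(H₂) / [H⁺]^2 = 2.2 × 10^4.
E = E° − (0.0592/2) log Q = 0.76 − (0.0592/2)(4.342) = 0.631 V.

0.63 V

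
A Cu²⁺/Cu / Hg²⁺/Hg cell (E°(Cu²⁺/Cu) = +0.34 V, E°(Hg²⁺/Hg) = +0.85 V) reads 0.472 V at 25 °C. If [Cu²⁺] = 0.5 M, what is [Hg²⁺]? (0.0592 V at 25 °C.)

0.026 M

From the Nernst equation, log Q = n(E° − E)/0.0592 = 2(0.51 − 0.472)/0.0592 = 1.284, so Q = 19.2.
With Q = [Cu²⁺]/[Hg²⁺] and the known concentrations, [Hg²⁺] in the denominator gives [Hg²⁺] = 0.026 M.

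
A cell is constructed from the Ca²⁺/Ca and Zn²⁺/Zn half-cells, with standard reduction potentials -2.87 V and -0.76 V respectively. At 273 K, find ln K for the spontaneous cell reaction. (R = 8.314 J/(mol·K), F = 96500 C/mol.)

ln K = 179.4

E°_cell = -0.76 − (-2.87) = 2.11 V, with n = 2 electrons transferred.
At equilibrium E = 0, so the Nernst equation gives ln K = nFE°/RT = (2)(96500)(2.11)/((8.314)(273)) = 179.42.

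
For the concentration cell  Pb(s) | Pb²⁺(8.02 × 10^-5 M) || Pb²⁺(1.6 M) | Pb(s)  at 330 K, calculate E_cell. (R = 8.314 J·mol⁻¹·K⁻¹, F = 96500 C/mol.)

0.14 V

Both half-cells are Pb²⁺/Pb, so E°_cell = 0. The concentrated side is the cathode; the cell reaction moves Pb²⁺ from high to low concentration with n = 2.
Q = [Pb²⁺]_dilute/[Pb²⁺]_conc = 8.02 × 10^-5/1.6 = 5.01 × 10^-5.
E = 0 − (RT/nF) ln Q = −((8.314×330)/(2×96500))(-9.901) = 0.1407 V.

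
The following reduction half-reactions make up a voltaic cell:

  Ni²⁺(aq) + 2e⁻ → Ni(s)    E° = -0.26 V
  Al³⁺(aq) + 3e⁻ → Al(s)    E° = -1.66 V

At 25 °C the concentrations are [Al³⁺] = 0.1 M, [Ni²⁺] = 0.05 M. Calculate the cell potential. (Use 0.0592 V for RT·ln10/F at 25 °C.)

The Ni²⁺/Ni couple has the higher reduction potential and acts as the cathode, so E°_cell = -0.26 − (-1.66) = 1.40 V.
Balancing electrons gives n = 6; the reaction quotient is Q = [Al³⁺]^2/[Ni²⁺]^3 = 80.0.
At 25 °C, E = E° − (0.0592/n) log Q = 1.40 − (0.0592/6)(1.903) = 1.400 − 0.019 = 1.381 V.

1.38 V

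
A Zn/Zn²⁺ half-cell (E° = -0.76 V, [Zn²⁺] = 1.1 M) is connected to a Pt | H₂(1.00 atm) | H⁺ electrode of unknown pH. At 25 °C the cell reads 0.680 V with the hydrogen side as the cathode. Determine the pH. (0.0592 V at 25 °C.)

E°_cell = 0.76 V and n = 2.
log Q = n(E° − E)/0.0592 = 2×(0.76 − 0.680)/0.0592 = 2.703.
With Q = [Zn²⁺]·P(H₂) / [H⁺]^2, solving for [H⁺] gives log[H⁺] = -1.331, so pH = 1.33.

pH = 1.33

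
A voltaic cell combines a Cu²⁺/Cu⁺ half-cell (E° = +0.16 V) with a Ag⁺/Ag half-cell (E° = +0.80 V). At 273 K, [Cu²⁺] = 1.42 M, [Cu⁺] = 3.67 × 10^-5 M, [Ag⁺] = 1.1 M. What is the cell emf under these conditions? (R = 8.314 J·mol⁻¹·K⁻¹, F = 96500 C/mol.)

0.394 V

The Ag⁺/Ag couple has the higher reduction potential and acts as the cathode, so E°_cell = +0.80 − (+0.16) = 0.64 V.
Balancing electrons gives n = 1; the reaction quotient is Q = [Cu²⁺]/([Cu⁺]·[Ag⁺]) = 3.52 × 10^4.
E = E° − (RT/nF) ln Q = 0.64 − (8.314×273)/(1×96500) × (10.468) = 0.640 − 0.246 = 0.394 V.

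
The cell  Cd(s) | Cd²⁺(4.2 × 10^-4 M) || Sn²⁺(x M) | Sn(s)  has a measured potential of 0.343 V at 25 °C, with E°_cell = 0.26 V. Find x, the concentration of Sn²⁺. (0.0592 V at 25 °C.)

0.27 M

From the Nernst equation, log Q = n(E° − E)/0.0592 = 2(0.26 − 0.343)/0.0592 = -2.804, so Q = 0.00157.
With Q = [Cd²⁺]/[Sn²⁺] and the known concentrations, [Sn²⁺] in the denominator gives [Sn²⁺] = 0.27 M.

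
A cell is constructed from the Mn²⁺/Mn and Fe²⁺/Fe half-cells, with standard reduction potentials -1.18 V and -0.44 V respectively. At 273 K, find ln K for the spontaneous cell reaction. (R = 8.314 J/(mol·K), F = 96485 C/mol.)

ln K = 62.9

E°_cell = -0.44 − (-1.18) = 0.74 V, with n = 2 electrons transferred.
At equilibrium E = 0, so the Nernst equation gives ln K = nFE°/RT = (2)(96485)(0.74)/((8.314)(273)) = 62.91.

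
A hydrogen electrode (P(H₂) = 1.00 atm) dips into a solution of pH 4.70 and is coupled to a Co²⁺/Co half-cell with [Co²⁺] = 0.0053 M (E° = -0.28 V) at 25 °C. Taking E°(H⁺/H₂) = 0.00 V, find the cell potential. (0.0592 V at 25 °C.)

The hydrogen couple is the cathode, so E°_cell = 0.28 V; n = 2.
[H⁺] = 10^(−4.70) = 2 × 10^-5 M, and Q = [Co²⁺]·P(H₂) / [H⁺]^2 = 1.33 × 10^7.
E = E° − (0.0592/2) log Q = 0.28 − (0.0592/2)(7.124) = 0.069 V.

0.069 V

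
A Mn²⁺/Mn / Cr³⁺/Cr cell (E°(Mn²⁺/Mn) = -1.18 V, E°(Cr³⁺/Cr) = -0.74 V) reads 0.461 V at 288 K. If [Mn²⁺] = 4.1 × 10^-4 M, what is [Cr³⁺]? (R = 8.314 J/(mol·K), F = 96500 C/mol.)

1.1 × 10^-4 M

From the Nernst equation, ln Q = nF(E° − E)/RT = 6×96500×(0.44 − 0.461)/(8.314×288) = -5.078, so Q = 0.00623.
With Q = [Mn²⁺]^3/[Cr³⁺]^2 and the known concentrations, [Cr³⁺]^2 in the denominator gives [Cr³⁺] = 1.1 × 10^-4 M.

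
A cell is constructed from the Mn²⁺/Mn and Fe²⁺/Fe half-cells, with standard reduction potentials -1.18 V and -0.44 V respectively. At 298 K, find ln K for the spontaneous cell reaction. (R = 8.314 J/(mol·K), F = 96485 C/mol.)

ln K = 57.6

E°_cell = -0.44 − (-1.18) = 0.74 V, with n = 2 electrons transferred.
At equilibrium E = 0, so the Nernst equation gives ln K = nFE°/RT = (2)(96485)(0.74)/((8.314)(298)) = 57.64.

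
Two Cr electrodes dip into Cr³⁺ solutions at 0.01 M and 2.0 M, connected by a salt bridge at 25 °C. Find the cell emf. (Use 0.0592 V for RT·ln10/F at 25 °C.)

Both half-cells are Cr³⁺/Cr, so E°_cell = 0. The concentrated side is the cathode; the cell reaction moves Cr³⁺ from high to low concentration with n = 3.
Q = [Cr³⁺]_dilute/[Cr³⁺]_conc = 0.01/2.0 = 0.00500.
E = 0 − (0.0592/3) log Q = −(0.0592/3)(-2.301) = 0.0454 V.

0.045 V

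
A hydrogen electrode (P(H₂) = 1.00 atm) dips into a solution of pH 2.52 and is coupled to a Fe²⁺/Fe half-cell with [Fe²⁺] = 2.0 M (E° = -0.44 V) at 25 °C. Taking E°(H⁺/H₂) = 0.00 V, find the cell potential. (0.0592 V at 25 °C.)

0.28 V

The hydrogen couple is the cathode, so E°_cell = 0.44 V; n = 2.
[H⁺] = 10^(−2.52) = 0.0030 M, and Q = [Fe²⁺]·P(H₂) / [H⁺]^2 = 2.19 × 10^5.
E = E° − (0.0592/2) log Q = 0.44 − (0.0592/2)(5.341) = 0.282 V.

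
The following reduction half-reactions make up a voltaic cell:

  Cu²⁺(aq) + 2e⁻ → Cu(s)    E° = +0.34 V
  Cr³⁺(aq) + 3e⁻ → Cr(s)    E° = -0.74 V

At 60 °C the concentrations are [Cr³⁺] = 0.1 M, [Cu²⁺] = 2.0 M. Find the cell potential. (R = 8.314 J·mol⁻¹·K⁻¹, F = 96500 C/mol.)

The Cu²⁺/Cu couple has the higher reduction potential and acts as the cathode, so E°_cell = +0.34 − (-0.74) = 1.08 V.
Balancing electrons gives n = 6; the reaction quotient is Q = [Cr³⁺]^2/[Cu²⁺]^3 = 0.00125.
E = E° − (RT/nF) ln Q = 1.08 − (8.314×333)/(6×96500) × (-6.685) = 1.080 + 0.032 = 1.112 V.

1.11 V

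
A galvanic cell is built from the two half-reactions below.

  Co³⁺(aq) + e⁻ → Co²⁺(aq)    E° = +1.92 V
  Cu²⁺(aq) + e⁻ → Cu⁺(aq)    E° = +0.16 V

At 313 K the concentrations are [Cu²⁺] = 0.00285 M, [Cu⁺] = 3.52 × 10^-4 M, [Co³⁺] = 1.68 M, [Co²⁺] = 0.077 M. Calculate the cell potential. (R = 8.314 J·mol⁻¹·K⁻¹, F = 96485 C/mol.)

The Co³⁺/Co²⁺ couple has the higher reduction potential and acts as the cathode, so E°_cell = +1.92 − (+0.16) = 1.76 V.
Balancing electrons gives n = 1; the reaction quotient is Q = [Cu²⁺]·[Co²⁺]/([Cu⁺]·[Co³⁺]) = 0.371.
E = E° − (RT/nF) ln Q = 1.76 − (8.314×313)/(1×96485) × (-0.991) = 1.760 + 0.027 = 1.787 V.

1.79 V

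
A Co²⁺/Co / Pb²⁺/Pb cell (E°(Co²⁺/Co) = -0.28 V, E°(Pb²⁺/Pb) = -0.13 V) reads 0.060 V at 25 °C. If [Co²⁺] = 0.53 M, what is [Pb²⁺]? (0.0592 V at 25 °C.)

From the Nernst equation, log Q = n(E° − E)/0.0592 = 2(0.15 − 0.060)/0.0592 = 3.041, so Q = 1100.
With Q = [Co²⁺]/[Pb²⁺] and the known concentrations, [Pb²⁺] in the denominator gives [Pb²⁺] = 4.8 × 10^-4 M.

4.8 × 10^-4 M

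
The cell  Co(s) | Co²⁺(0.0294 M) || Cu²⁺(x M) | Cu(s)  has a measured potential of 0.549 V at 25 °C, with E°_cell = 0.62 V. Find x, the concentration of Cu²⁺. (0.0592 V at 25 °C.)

1.2 × 10^-4 M

From the Nernst equation, log Q = n(E° − E)/0.0592 = 2(0.62 − 0.549)/0.0592 = 2.399, so Q = 250.
With Q = [Co²⁺]/[Cu²⁺] and the known concentrations, [Cu²⁺] in the denominator gives [Cu²⁺] = 1.2 × 10^-4 M.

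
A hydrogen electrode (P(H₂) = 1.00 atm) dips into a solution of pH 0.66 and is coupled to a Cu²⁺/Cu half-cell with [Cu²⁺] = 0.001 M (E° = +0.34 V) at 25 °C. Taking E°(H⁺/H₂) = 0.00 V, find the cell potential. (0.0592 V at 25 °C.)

The Cu²⁺/Cu couple is the cathode, so E°_cell = 0.34 V; n = 2.
[H⁺] = 10^(−0.66) = 0.22 M, and Q = [H⁺]^2 / ([Cu²⁺]·P(H₂)) = 47.9.
E = E° − (0.0592/2) log Q = 0.34 − (0.0592/2)(1.680) = 0.290 V.

0.29 V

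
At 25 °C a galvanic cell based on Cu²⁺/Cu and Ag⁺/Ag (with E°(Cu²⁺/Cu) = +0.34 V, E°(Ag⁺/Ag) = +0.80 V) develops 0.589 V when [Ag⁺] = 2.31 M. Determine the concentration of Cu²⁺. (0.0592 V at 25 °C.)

2.3 × 10^-4 M

From the Nernst equation, log Q = n(E° − E)/0.0592 = 2(0.46 − 0.589)/0.0592 = -4.358, so Q = 4.38 × 10^-5.
With Q = [Cu²⁺]/[Ag⁺]^2 and the known concentrations, [Cu²⁺] in the numerator gives [Cu²⁺] = 2.3 × 10^-4 M.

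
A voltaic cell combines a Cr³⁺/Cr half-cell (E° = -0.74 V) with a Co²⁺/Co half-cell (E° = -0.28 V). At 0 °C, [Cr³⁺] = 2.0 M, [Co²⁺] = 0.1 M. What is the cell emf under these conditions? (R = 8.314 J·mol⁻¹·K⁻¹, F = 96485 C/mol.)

0.427 V

The Co²⁺/Co couple has the higher reduction potential and acts as the cathode, so E°_cell = -0.28 − (-0.74) = 0.46 V.
Balancing electrons gives n = 6; the reaction quotient is Q = [Cr³⁺]^2/[Co²⁺]^3 = 4000.
E = E° − (RT/nF) ln Q = 0.46 − (8.314×273)/(6×96485) × (8.294) = 0.460 − 0.033 = 0.427 V.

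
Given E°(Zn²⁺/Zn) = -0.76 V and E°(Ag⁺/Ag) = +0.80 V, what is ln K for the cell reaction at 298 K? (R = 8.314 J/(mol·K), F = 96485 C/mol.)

ln K = 121.5

E°_cell = +0.80 − (-0.76) = 1.56 V, with n = 2 electrons transferred.
At equilibrium E = 0, so the Nernst equation gives ln K = nFE°/RT = (2)(96485)(1.56)/((8.314)(298)) = 121.50.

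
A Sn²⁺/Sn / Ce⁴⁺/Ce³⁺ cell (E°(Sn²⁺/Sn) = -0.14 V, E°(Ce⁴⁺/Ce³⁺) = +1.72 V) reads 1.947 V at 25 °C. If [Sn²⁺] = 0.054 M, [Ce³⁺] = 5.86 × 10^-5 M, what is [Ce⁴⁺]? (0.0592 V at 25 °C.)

4 × 10^-4 M

From the Nernst equation, log Q = n(E° − E)/0.0592 = 2(1.86 − 1.947)/0.0592 = -2.939, so Q = 0.00115.
With Q = [Sn²⁺]·[Ce³⁺]^2/[Ce⁴⁺]^2 and the known concentrations, [Ce⁴⁺]^2 in the denominator gives [Ce⁴⁺] = 4 × 10^-4 M.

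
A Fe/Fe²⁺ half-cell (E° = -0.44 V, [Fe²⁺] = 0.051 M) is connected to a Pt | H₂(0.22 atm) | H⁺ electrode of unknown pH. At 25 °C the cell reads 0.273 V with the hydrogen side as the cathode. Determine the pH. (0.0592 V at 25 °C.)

pH = 3.80

E°_cell = 0.44 V and n = 2.
log Q = n(E° − E)/0.0592 = 2×(0.44 − 0.273)/0.0592 = 5.642.
With Q = [Fe²⁺]·P(H₂) / [H⁺]^2, solving for [H⁺] gives log[H⁺] = -3.796, so pH = 3.80.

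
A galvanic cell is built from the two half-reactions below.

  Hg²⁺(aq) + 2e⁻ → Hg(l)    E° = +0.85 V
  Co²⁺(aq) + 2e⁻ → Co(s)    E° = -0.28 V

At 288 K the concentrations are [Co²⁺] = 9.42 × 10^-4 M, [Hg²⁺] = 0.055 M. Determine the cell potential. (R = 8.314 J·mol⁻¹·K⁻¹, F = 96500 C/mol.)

The Hg²⁺/Hg couple has the higher reduction potential and acts as the cathode, so E°_cell = +0.85 − (-0.28) = 1.13 V.
Balancing electrons gives n = 2; the reaction quotient is Q = [Co²⁺]/[Hg²⁺] = 0.0171.
E = E° − (RT/nF) ln Q = 1.13 − (8.314×288)/(2×96500) × (-4.067) = 1.130 + 0.050 = 1.180 V.

1.18 V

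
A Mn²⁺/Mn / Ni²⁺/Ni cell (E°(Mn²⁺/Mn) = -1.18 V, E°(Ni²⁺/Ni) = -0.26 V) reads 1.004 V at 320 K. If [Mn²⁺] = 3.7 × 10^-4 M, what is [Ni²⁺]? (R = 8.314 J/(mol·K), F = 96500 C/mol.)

0.16 M

From the Nernst equation, ln Q = nF(E° − E)/RT = 2×96500×(0.92 − 1.004)/(8.314×320) = -6.094, so Q = 0.00226.
With Q = [Mn²⁺]/[Ni²⁺] and the known concentrations, [Ni²⁺] in the denominator gives [Ni²⁺] = 0.16 M.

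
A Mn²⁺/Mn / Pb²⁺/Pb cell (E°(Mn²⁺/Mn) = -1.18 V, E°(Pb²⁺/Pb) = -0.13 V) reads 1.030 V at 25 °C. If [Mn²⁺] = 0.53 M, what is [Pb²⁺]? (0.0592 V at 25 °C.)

From the Nernst equation, log Q = n(E° − E)/0.0592 = 2(1.05 − 1.030)/0.0592 = 0.676, so Q = 4.74.
With Q = [Mn²⁺]/[Pb²⁺] and the known concentrations, [Pb²⁺] in the denominator gives [Pb²⁺] = 0.11 M.

0.11 M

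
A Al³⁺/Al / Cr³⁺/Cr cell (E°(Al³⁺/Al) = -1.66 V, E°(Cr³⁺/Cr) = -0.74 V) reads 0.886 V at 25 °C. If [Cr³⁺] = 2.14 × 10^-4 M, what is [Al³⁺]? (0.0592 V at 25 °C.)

From the Nernst equation, log Q = n(E° − E)/0.0592 = 3(0.92 − 0.886)/0.0592 = 1.723, so Q = 52.8.
With Q = [Al³⁺]/[Cr³⁺] and the known concentrations, [Al³⁺] in the numerator gives [Al³⁺] = 0.011 M.

0.011 M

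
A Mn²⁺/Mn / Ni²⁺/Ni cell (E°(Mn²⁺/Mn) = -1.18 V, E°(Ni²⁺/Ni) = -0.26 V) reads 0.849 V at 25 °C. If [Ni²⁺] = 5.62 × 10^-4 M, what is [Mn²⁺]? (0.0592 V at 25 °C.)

0.14 M

From the Nernst equation, log Q = n(E° − E)/0.0592 = 2(0.92 − 0.849)/0.0592 = 2.399, so Q = 250.
With Q = [Mn²⁺]/[Ni²⁺] and the known concentrations, [Mn²⁺] in the numerator gives [Mn²⁺] = 0.14 M.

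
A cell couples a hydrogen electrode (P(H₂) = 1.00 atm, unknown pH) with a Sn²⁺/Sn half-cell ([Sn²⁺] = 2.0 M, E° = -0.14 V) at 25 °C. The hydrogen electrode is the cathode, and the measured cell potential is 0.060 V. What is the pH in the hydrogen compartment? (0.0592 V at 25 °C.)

pH = 1.20

E°_cell = 0.14 V and n = 2.
log Q = n(E° − E)/0.0592 = 2×(0.14 − 0.060)/0.0592 = 2.703.
With Q = [Sn²⁺]·P(H₂) / [H⁺]^2, solving for [H⁺] gives log[H⁺] = -1.201, so pH = 1.20.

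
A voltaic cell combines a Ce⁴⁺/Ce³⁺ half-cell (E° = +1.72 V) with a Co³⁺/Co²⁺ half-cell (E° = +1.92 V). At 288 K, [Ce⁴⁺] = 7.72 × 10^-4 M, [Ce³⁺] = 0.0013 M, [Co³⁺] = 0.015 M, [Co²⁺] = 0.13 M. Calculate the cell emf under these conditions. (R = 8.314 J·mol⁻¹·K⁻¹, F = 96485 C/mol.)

0.159 V

The Co³⁺/Co²⁺ couple has the higher reduction potential and acts as the cathode, so E°_cell = +1.92 − (+1.72) = 0.20 V.
Balancing electrons gives n = 1; the reaction quotient is Q = [Ce⁴⁺]·[Co²⁺]/([Ce³⁺]·[Co³⁺]) = 5.15.
E = E° − (RT/nF) ln Q = 0.20 − (8.314×288)/(1×96485) × (1.638) = 0.200 − 0.041 = 0.159 V.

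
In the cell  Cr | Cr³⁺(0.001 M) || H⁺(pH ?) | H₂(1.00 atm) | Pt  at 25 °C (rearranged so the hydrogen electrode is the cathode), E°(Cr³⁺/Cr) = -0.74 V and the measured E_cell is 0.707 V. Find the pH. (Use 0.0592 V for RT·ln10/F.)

pH = 1.56

E°_cell = 0.74 V and n = 6.
log Q = n(E° − E)/0.0592 = 6×(0.74 − 0.707)/0.0592 = 3.345.
With Q = [Cr³⁺]^2·P(H₂)^3 / [H⁺]^6, solving for [H⁺] gives log[H⁺] = -1.557, so pH = 1.56.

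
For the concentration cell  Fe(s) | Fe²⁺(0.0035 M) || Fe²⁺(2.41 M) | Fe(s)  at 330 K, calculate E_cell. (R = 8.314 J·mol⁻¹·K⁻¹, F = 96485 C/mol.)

Both half-cells are Fe²⁺/Fe, so E°_cell = 0. The concentrated side is the cathode; the cell reaction moves Fe²⁺ from high to low concentration with n = 2.
Q = [Fe²⁺]_dilute/[Fe²⁺]_conc = 0.0035/2.41 = 0.00145.
E = 0 − (RT/nF) ln Q = −((8.314×330)/(2×96485))(-6.535) = 0.0929 V.

0.093 V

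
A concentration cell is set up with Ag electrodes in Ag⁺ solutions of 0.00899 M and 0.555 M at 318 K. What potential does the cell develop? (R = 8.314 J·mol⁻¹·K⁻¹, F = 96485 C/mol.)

0.11 V

Both half-cells are Ag⁺/Ag, so E°_cell = 0. The concentrated side is the cathode; the cell reaction moves Ag⁺ from high to low concentration with n = 1.
Q = [Ag⁺]_dilute/[Ag⁺]_conc = 0.00899/0.555 = 0.0162.
E = 0 − (RT/nF) ln Q = −((8.314×318)/(1×96485))(-4.123) = 0.1130 V.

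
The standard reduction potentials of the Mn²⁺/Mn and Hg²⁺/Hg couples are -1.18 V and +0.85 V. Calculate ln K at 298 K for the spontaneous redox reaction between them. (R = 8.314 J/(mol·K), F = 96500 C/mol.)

E°_cell = +0.85 − (-1.18) = 2.03 V, with n = 2 electrons transferred.
At equilibrium E = 0, so the Nernst equation gives ln K = nFE°/RT = (2)(96500)(2.03)/((8.314)(298)) = 158.13.

ln K = 158.1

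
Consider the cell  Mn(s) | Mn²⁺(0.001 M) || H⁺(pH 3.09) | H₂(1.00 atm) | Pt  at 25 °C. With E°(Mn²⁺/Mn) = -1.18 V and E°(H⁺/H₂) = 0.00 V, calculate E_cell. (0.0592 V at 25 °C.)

1.09 V

The hydrogen couple is the cathode, so E°_cell = 1.18 V; n = 2.
[H⁺] = 10^(−3.09) = 8.1 × 10^-4 M, and Q = [Mn²⁺]·P(H₂) / [H⁺]^2 = 1510.
E = E° − (0.0592/2) log Q = 1.18 − (0.0592/2)(3.180) = 1.086 V.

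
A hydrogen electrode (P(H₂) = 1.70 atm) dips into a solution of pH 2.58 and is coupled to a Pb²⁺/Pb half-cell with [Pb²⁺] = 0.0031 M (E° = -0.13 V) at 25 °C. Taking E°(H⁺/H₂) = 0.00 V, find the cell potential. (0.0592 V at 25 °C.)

The hydrogen couple is the cathode, so E°_cell = 0.13 V; n = 2.
[H⁺] = 10^(−2.58) = 0.0026 M, and Q = [Pb²⁺]·P(H₂) / [H⁺]^2 = 762.
E = E° − (0.0592/2) log Q = 0.13 − (0.0592/2)(2.882) = 0.045 V.

0.045 V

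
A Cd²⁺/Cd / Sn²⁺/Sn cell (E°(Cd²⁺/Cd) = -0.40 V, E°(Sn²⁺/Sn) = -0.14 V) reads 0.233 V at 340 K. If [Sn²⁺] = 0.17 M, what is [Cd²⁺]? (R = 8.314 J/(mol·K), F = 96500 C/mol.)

From the Nernst equation, ln Q = nF(E° − E)/RT = 2×96500×(0.26 − 0.233)/(8.314×340) = 1.843, so Q = 6.32.
With Q = [Cd²⁺]/[Sn²⁺] and the known concentrations, [Cd²⁺] in the numerator gives [Cd²⁺] = 1.1 M.

1.1 M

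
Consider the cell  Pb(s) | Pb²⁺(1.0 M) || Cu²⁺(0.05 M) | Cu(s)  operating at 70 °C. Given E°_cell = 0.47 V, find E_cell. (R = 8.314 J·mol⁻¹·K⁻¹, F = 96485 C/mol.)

Balancing electrons gives n = 2; the reaction quotient is Q = [Pb²⁺]/[Cu²⁺] = 20.0.
E = E° − (RT/nF) ln Q = 0.47 − (8.314×343)/(2×96485) × (2.996) = 0.470 − 0.044 = 0.426 V.

0.426 V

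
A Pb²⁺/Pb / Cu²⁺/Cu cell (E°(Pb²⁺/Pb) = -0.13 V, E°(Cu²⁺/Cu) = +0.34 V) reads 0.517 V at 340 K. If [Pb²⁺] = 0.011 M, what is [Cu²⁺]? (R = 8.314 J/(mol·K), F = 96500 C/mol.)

From the Nernst equation, ln Q = nF(E° − E)/RT = 2×96500×(0.47 − 0.517)/(8.314×340) = -3.209, so Q = 0.0404.
With Q = [Pb²⁺]/[Cu²⁺] and the known concentrations, [Cu²⁺] in the denominator gives [Cu²⁺] = 0.27 M.

0.27 M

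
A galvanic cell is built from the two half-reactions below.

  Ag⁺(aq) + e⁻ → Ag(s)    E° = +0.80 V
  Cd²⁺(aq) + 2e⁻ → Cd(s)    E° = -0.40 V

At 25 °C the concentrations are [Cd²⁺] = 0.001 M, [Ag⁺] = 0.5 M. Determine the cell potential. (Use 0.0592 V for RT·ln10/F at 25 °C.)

The Ag⁺/Ag couple has the higher reduction potential and acts as the cathode, so E°_cell = +0.80 − (-0.40) = 1.20 V.
Balancing electrons gives n = 2; the reaction quotient is Q = [Cd²⁺]/[Ag⁺]^2 = 0.00400.
At 25 °C, E = E° − (0.0592/n) log Q = 1.20 − (0.0592/2)(-2.398) = 1.200 + 0.071 = 1.271 V.

1.27 V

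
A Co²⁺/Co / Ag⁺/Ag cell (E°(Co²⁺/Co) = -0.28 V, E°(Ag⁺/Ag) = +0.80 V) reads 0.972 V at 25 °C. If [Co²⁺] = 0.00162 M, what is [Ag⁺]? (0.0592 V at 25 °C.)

6 × 10^-4 M

From the Nernst equation, log Q = n(E° − E)/0.0592 = 2(1.08 − 0.972)/0.0592 = 3.649, so Q = 4450.
With Q = [Co²⁺]/[Ag⁺]^2 and the known concentrations, [Ag⁺]^2 in the denominator gives [Ag⁺] = 6 × 10^-4 M.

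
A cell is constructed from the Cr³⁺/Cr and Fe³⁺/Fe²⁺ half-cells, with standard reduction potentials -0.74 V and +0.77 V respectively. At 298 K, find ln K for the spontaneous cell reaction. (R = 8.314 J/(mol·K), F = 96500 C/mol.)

ln K = 176.4

E°_cell = +0.77 − (-0.74) = 1.51 V, with n = 3 electrons transferred.
At equilibrium E = 0, so the Nernst equation gives ln K = nFE°/RT = (3)(96500)(1.51)/((8.314)(298)) = 176.44.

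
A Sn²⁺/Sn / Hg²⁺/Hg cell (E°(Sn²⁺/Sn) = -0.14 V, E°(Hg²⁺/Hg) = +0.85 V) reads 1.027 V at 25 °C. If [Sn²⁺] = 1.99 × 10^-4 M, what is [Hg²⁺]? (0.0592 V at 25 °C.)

From the Nernst equation, log Q = n(E° − E)/0.0592 = 2(0.99 − 1.027)/0.0592 = -1.250, so Q = 0.0562.
With Q = [Sn²⁺]/[Hg²⁺] and the known concentrations, [Hg²⁺] in the denominator gives [Hg²⁺] = 0.0035 M.

0.0035 M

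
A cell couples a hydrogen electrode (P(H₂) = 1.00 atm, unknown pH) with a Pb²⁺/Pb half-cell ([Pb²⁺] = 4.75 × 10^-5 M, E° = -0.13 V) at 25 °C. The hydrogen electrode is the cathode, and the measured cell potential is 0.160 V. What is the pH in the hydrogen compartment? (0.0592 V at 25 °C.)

pH = 1.65

E°_cell = 0.13 V and n = 2.
log Q = n(E° − E)/0.0592 = 2×(0.13 − 0.160)/0.0592 = -1.014.
With Q = [Pb²⁺]·P(H₂) / [H⁺]^2, solving for [H⁺] gives log[H⁺] = -1.655, so pH = 1.65.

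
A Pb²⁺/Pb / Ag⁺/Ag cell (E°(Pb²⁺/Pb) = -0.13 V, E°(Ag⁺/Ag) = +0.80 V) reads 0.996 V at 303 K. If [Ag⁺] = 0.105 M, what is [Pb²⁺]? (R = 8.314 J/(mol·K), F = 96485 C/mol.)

From the Nernst equation, ln Q = nF(E° − E)/RT = 2×96485×(0.93 − 0.996)/(8.314×303) = -5.056, so Q = 0.00637.
With Q = [Pb²⁺]/[Ag⁺]^2 and the known concentrations, [Pb²⁺] in the numerator gives [Pb²⁺] = 7 × 10^-5 M.

7 × 10^-5 M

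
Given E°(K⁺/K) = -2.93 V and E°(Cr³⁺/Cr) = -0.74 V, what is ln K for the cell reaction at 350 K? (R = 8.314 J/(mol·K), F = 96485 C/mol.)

E°_cell = -0.74 − (-2.93) = 2.19 V, with n = 3 electrons transferred.
At equilibrium E = 0, so the Nernst equation gives ln K = nFE°/RT = (3)(96485)(2.19)/((8.314)(350)) = 217.84.

ln K = 217.8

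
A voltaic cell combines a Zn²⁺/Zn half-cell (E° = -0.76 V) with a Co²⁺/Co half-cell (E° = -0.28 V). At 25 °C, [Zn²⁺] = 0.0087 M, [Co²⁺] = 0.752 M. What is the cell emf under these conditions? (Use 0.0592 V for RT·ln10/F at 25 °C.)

The Co²⁺/Co couple has the higher reduction potential and acts as the cathode, so E°_cell = -0.28 − (-0.76) = 0.48 V.
Balancing electrons gives n = 2; the reaction quotient is Q = [Zn²⁺]/[Co²⁺] = 0.0116.
At 25 °C, E = E° − (0.0592/n) log Q = 0.48 − (0.0592/2)(-1.937) = 0.480 + 0.057 = 0.537 V.

0.537 V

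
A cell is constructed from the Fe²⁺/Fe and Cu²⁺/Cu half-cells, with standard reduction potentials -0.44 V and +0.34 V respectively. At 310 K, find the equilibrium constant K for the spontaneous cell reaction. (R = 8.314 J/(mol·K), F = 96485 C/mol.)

E°_cell = +0.34 − (-0.44) = 0.78 V, with n = 2 electrons transferred.
At equilibrium E = 0, so the Nernst equation gives ln K = nFE°/RT = (2)(96485)(0.78)/((8.314)(310)) = 58.40.
K = e^58.40 = 2.3 × 10^25.

2.3 × 10^25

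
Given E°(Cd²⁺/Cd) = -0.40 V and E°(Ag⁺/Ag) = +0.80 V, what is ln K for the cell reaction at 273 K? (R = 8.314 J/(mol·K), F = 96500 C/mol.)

ln K = 102.0

E°_cell = +0.80 − (-0.40) = 1.20 V, with n = 2 electrons transferred.
At equilibrium E = 0, so the Nernst equation gives ln K = nFE°/RT = (2)(96500)(1.20)/((8.314)(273)) = 102.04.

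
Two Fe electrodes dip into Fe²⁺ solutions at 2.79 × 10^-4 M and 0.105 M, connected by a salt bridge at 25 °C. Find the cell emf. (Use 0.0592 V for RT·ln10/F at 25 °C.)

Both half-cells are Fe²⁺/Fe, so E°_cell = 0. The concentrated side is the cathode; the cell reaction moves Fe²⁺ from high to low concentration with n = 2.
Q = [Fe²⁺]_dilute/[Fe²⁺]_conc = 2.79 × 10^-4/0.105 = 0.00266.
E = 0 − (0.0592/2) log Q = −(0.0592/2)(-2.576) = 0.0762 V.

0.076 V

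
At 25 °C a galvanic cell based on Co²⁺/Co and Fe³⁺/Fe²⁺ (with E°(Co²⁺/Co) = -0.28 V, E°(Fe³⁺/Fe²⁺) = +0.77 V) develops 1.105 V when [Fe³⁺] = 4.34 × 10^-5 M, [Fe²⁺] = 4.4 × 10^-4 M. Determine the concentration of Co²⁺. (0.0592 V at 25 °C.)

From the Nernst equation, log Q = n(E° − E)/0.0592 = 2(1.05 − 1.105)/0.0592 = -1.858, so Q = 0.0139.
With Q = [Co²⁺]·[Fe²⁺]^2/[Fe³⁺]^2 and the known concentrations, [Co²⁺] in the numerator gives [Co²⁺] = 1.3 × 10^-4 M.

1.3 × 10^-4 M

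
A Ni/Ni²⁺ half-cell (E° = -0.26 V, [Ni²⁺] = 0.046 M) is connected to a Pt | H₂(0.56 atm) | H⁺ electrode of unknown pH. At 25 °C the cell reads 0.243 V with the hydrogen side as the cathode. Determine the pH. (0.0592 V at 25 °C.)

E°_cell = 0.26 V and n = 2.
log Q = n(E° − E)/0.0592 = 2×(0.26 − 0.243)/0.0592 = 0.574.
With Q = [Ni²⁺]·P(H₂) / [H⁺]^2, solving for [H⁺] gives log[H⁺] = -1.082, so pH = 1.08.

pH = 1.08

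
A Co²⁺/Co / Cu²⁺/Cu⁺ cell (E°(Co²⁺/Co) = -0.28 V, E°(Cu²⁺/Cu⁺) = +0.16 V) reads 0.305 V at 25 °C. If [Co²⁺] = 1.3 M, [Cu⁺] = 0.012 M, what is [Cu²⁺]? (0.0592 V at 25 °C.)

7.2 × 10^-5 M

From the Nernst equation, log Q = n(E° − E)/0.0592 = 2(0.44 − 0.305)/0.0592 = 4.561, so Q = 3.64 × 10^4.
With Q = [Co²⁺]·[Cu⁺]^2/[Cu²⁺]^2 and the known concentrations, [Cu²⁺]^2 in the denominator gives [Cu²⁺] = 7.2 × 10^-5 M.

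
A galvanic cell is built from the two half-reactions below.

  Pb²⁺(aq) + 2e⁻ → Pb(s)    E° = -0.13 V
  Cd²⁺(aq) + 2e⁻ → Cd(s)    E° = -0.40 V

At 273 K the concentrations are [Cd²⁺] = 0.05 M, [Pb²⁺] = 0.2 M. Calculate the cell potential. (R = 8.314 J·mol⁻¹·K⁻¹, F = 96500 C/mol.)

0.286 V

The Pb²⁺/Pb couple has the higher reduction potential and acts as the cathode, so E°_cell = -0.13 − (-0.40) = 0.27 V.
Balancing electrons gives n = 2; the reaction quotient is Q = [Cd²⁺]/[Pb²⁺] = 0.250.
E = E° − (RT/nF) ln Q = 0.27 − (8.314×273)/(2×96500) × (-1.386) = 0.270 + 0.016 = 0.286 V.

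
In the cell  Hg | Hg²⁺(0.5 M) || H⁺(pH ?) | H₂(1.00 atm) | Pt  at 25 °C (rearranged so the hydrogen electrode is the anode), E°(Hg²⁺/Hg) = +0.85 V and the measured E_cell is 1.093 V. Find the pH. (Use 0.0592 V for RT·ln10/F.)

pH = 4.26

E°_cell = 0.85 V and n = 2.
log Q = n(E° − E)/0.0592 = 2×(0.85 − 1.093)/0.0592 = -8.209.
With Q = [H⁺]^2 / ([Hg²⁺]·P(H₂)), solving for [H⁺] gives log[H⁺] = -4.255, so pH = 4.26.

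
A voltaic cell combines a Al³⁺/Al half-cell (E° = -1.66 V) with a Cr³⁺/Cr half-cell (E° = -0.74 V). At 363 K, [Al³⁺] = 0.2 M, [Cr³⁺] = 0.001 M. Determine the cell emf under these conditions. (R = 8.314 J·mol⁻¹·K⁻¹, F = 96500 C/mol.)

0.865 V

The Cr³⁺/Cr couple has the higher reduction potential and acts as the cathode, so E°_cell = -0.74 − (-1.66) = 0.92 V.
Balancing electrons gives n = 3; the reaction quotient is Q = [Al³⁺]/[Cr³⁺] = 200.
E = E° − (RT/nF) ln Q = 0.92 − (8.314×363)/(3×96500) × (5.298) = 0.920 − 0.055 = 0.865 V.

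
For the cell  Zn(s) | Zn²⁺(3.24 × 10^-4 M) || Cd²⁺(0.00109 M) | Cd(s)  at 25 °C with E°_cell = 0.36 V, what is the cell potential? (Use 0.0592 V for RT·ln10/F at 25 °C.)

Balancing electrons gives n = 2; the reaction quotient is Q = [Zn²⁺]/[Cd²⁺] = 0.297.
At 25 °C, E = E° − (0.0592/n) log Q = 0.36 − (0.0592/2)(-0.527) = 0.360 + 0.016 = 0.376 V.

0.376 V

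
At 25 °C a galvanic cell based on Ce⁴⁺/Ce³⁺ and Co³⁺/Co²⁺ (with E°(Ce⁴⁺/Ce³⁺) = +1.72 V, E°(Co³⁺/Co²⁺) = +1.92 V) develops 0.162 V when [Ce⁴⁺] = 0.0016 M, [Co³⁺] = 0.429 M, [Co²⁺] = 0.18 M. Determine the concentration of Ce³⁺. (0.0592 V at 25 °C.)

From the Nernst equation, log Q = n(E° − E)/0.0592 = 1(0.20 − 0.162)/0.0592 = 0.642, so Q = 4.38.
With Q = [Ce⁴⁺]·[Co²⁺]/([Ce³⁺]·[Co³⁺]) and the known concentrations, [Ce³⁺] in the denominator gives [Ce³⁺] = 1.5 × 10^-4 M.

1.5 × 10^-4 M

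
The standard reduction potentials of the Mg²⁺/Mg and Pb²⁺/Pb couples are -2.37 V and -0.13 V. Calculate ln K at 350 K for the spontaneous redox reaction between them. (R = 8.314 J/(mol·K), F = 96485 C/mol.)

E°_cell = -0.13 − (-2.37) = 2.24 V, with n = 2 electrons transferred.
At equilibrium E = 0, so the Nernst equation gives ln K = nFE°/RT = (2)(96485)(2.24)/((8.314)(350)) = 148.55.

ln K = 148.5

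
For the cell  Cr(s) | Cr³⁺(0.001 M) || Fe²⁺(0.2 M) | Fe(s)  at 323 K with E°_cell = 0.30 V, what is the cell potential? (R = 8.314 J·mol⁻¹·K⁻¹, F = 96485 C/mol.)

0.342 V

Balancing electrons gives n = 6; the reaction quotient is Q = [Cr³⁺]^2/[Fe²⁺]^3 = 1.25 × 10^-4.
E = E° − (RT/nF) ln Q = 0.30 − (8.314×323)/(6×96485) × (-8.987) = 0.300 + 0.042 = 0.342 V.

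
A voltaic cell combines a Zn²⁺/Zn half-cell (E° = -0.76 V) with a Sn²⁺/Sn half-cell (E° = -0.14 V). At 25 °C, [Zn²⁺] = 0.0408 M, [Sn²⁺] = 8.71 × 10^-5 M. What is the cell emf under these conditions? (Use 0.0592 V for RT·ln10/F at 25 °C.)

0.541 V

The Sn²⁺/Sn couple has the higher reduction potential and acts as the cathode, so E°_cell = -0.14 − (-0.76) = 0.62 V.
Balancing electrons gives n = 2; the reaction quotient is Q = [Zn²⁺]/[Sn²⁺] = 468.
At 25 °C, E = E° − (0.0592/n) log Q = 0.62 − (0.0592/2)(2.671) = 0.620 − 0.079 = 0.541 V.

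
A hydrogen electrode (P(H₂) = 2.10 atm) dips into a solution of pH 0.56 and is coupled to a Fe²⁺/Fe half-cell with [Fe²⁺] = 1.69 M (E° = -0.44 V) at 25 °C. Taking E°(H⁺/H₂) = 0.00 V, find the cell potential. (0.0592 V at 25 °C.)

0.39 V

The hydrogen couple is the cathode, so E°_cell = 0.44 V; n = 2.
[H⁺] = 10^(−0.56) = 0.28 M, and Q = [Fe²⁺]·P(H₂) / [H⁺]^2 = 46.8.
E = E° − (0.0592/2) log Q = 0.44 − (0.0592/2)(1.670) = 0.391 V.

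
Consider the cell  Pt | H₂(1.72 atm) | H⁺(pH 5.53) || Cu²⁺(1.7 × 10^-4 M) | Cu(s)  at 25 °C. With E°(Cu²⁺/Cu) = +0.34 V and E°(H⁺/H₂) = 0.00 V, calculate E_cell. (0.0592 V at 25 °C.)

0.56 V

The Cu²⁺/Cu couple is the cathode, so E°_cell = 0.34 V; n = 2.
[H⁺] = 10^(−5.53) = 3 × 10^-6 M, and Q = [H⁺]^2 / ([Cu²⁺]·P(H₂)) = 2.98 × 10^-8.
E = E° − (0.0592/2) log Q = 0.34 − (0.0592/2)(-7.526) = 0.563 V.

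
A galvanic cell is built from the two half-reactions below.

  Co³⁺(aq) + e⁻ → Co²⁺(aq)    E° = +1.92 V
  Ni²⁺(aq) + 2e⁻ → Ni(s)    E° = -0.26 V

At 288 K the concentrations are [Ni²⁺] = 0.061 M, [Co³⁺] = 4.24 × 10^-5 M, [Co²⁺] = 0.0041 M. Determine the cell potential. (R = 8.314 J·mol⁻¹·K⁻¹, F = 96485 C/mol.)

2.10 V

The Co³⁺/Co²⁺ couple has the higher reduction potential and acts as the cathode, so E°_cell = +1.92 − (-0.26) = 2.18 V.
Balancing electrons gives n = 2; the reaction quotient is Q = [Ni²⁺]·[Co²⁺]^2/[Co³⁺]^2 = 570.
E = E° − (RT/nF) ln Q = 2.18 − (8.314×288)/(2×96485) × (6.346) = 2.180 − 0.079 = 2.101 V.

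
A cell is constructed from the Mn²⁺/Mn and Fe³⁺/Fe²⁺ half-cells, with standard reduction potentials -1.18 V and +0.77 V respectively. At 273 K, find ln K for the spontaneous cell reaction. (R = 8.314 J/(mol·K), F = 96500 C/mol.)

E°_cell = +0.77 − (-1.18) = 1.95 V, with n = 2 electrons transferred.
At equilibrium E = 0, so the Nernst equation gives ln K = nFE°/RT = (2)(96500)(1.95)/((8.314)(273)) = 165.81.

ln K = 165.8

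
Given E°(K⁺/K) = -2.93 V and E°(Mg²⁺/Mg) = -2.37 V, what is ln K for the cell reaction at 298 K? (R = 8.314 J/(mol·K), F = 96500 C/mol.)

E°_cell = -2.37 − (-2.93) = 0.56 V, with n = 2 electrons transferred.
At equilibrium E = 0, so the Nernst equation gives ln K = nFE°/RT = (2)(96500)(0.56)/((8.314)(298)) = 43.62.

ln K = 43.6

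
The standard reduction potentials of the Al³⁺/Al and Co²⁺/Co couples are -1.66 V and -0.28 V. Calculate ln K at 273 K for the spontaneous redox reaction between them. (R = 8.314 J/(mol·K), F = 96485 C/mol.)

E°_cell = -0.28 − (-1.66) = 1.38 V, with n = 6 electrons transferred.
At equilibrium E = 0, so the Nernst equation gives ln K = nFE°/RT = (6)(96485)(1.38)/((8.314)(273)) = 351.98.

ln K = 352.0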